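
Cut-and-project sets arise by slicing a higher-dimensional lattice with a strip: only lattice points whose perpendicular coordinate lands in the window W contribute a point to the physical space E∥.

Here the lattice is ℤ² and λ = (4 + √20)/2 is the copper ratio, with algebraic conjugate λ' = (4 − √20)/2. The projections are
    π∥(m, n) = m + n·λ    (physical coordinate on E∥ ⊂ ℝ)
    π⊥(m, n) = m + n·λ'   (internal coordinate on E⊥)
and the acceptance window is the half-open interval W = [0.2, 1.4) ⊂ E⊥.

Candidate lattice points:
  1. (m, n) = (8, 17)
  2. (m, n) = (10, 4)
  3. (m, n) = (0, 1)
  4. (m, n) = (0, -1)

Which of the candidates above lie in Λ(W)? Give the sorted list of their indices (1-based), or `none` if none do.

λ' = (4−√20)/2 ≈ -0.23607.
#1 (8,17): internal coord 8 + (17)·λ' = +3.98684; +3.98684 ∉ [0.2, 1.4) → out
#2 (10,4): internal coord 10 + (4)·λ' = +9.05573; +9.05573 ∉ [0.2, 1.4) → out
#3 (0,1): internal coord 0 + (1)·λ' = -0.23607; -0.23607 ∉ [0.2, 1.4) → out
#4 (0,-1): internal coord 0 + (-1)·λ' = +0.23607; +0.23607 ∈ [0.2, 1.4) → IN Λ

4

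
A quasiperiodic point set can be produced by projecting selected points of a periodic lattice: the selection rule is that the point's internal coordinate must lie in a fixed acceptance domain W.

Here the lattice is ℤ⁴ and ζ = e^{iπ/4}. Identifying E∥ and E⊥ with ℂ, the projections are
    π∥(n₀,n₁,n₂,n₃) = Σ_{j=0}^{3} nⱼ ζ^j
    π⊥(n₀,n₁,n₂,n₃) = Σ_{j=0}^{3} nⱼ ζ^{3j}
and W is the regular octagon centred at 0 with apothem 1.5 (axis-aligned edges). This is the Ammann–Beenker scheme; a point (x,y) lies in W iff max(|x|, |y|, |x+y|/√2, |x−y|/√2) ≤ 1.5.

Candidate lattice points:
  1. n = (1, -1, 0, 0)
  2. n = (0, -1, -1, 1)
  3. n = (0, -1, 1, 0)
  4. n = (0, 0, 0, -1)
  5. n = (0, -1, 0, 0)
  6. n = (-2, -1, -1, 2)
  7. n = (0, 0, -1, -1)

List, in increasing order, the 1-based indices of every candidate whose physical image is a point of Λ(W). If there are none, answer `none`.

4, 5, 7

Internal map: ζ^{3j} for j=0..3 gives (1,0), (−√2/2,√2/2), (0,−1), (√2/2,√2/2).
candidate 1: n = (1, -1, 0, 0) → π⊥ ≈ (+1.707107, -0.707107); max(|x|,|y|,|x±y|/√2) = 1.707107 > 1.5 ⇒ ∉ W
candidate 2: n = (0, -1, -1, 1) → π⊥ ≈ (+1.414214, +1.000000); max(|x|,|y|,|x±y|/√2) = 1.707107 > 1.5 ⇒ ∉ W
candidate 3: n = (0, -1, 1, 0) → π⊥ ≈ (+0.707107, -1.707107); max(|x|,|y|,|x±y|/√2) = 1.707107 > 1.5 ⇒ ∉ W
candidate 4: n = (0, 0, 0, -1) → π⊥ ≈ (-0.707107, -0.707107); max(|x|,|y|,|x±y|/√2) = 1.000000 ≤ 1.5 ⇒ ∈ W
candidate 5: n = (0, -1, 0, 0) → π⊥ ≈ (+0.707107, -0.707107); max(|x|,|y|,|x±y|/√2) = 1.000000 ≤ 1.5 ⇒ ∈ W
candidate 6: n = (-2, -1, -1, 2) → π⊥ ≈ (+0.121320, +1.707107); max(|x|,|y|,|x±y|/√2) = 1.707107 > 1.5 ⇒ ∉ W
candidate 7: n = (0, 0, -1, -1) → π⊥ ≈ (-0.707107, +0.292893); max(|x|,|y|,|x±y|/√2) = 0.707107 ≤ 1.5 ⇒ ∈ W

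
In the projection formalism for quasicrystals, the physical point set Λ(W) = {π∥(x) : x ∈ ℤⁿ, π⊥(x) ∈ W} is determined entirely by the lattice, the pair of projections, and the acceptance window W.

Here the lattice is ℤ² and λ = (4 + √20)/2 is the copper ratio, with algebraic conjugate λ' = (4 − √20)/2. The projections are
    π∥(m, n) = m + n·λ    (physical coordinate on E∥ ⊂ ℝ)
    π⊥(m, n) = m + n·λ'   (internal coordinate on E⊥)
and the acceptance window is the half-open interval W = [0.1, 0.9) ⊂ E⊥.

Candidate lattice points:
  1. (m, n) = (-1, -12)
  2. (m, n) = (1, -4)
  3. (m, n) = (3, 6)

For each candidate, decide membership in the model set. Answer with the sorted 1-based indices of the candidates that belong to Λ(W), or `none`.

Compute λ' = (4−√20)/2 = -0.236068, so π⊥(m,n) = m -0.236068·n.
#1 (-1,-12): internal coord -1 + (-12)·λ' = +1.832816; +1.832816 ∉ [0.1, 0.9) → out
#2 (1,-4): internal coord 1 + (-4)·λ' = +1.944272; +1.944272 ∉ [0.1, 0.9) → out
#3 (3,6): internal coord 3 + (6)·λ' = +1.583592; +1.583592 ∉ [0.1, 0.9) → out

none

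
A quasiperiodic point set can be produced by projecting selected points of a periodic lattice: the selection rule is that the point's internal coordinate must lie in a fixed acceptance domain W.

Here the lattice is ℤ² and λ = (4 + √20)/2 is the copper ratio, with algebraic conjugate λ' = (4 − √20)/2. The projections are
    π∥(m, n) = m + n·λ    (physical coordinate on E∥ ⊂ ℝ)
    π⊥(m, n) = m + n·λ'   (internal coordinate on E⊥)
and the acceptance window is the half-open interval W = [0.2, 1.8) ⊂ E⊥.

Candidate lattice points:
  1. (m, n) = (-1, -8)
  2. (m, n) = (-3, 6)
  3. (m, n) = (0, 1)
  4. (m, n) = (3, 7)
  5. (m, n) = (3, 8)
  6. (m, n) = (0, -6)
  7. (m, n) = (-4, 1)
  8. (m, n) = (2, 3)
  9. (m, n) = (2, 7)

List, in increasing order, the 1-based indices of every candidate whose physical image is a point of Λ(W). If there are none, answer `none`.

1, 4, 5, 6, 8, 9

Numerically λ ≈ 4.236068 and λ' = −1/λ ≈ -0.236068.
candidate 1: (m,n)=(-1,-8) → π∥ = -1-8·λ ≈ -34.888544, π⊥ = -1-8·λ' ≈ 0.888544 ∈ [0.2, 1.8) ⇒ IN Λ
candidate 2: (m,n)=(-3,6) → π∥ = -3+6·λ ≈ 22.416408, π⊥ = -3+6·λ' ≈ -4.416408 ∉ [0.2, 1.8) ⇒ out
candidate 3: (m,n)=(0,1) → π∥ = 0+1·λ ≈ 4.236068, π⊥ = 0+1·λ' ≈ -0.236068 ∉ [0.2, 1.8) ⇒ out
candidate 4: (m,n)=(3,7) → π∥ = 3+7·λ ≈ 32.652476, π⊥ = 3+7·λ' ≈ 1.347524 ∈ [0.2, 1.8) ⇒ IN Λ
candidate 5: (m,n)=(3,8) → π∥ = 3+8·λ ≈ 36.888544, π⊥ = 3+8·λ' ≈ 1.111456 ∈ [0.2, 1.8) ⇒ IN Λ
candidate 6: (m,n)=(0,-6) → π∥ = 0-6·λ ≈ -25.416408, π⊥ = 0-6·λ' ≈ 1.416408 ∈ [0.2, 1.8) ⇒ IN Λ
candidate 7: (m,n)=(-4,1) → π∥ = -4+1·λ ≈ 0.236068, π⊥ = -4+1·λ' ≈ -4.236068 ∉ [0.2, 1.8) ⇒ out
candidate 8: (m,n)=(2,3) → π∥ = 2+3·λ ≈ 14.708204, π⊥ = 2+3·λ' ≈ 1.291796 ∈ [0.2, 1.8) ⇒ IN Λ
candidate 9: (m,n)=(2,7) → π∥ = 2+7·λ ≈ 31.652476, π⊥ = 2+7·λ' ≈ 0.347524 ∈ [0.2, 1.8) ⇒ IN Λ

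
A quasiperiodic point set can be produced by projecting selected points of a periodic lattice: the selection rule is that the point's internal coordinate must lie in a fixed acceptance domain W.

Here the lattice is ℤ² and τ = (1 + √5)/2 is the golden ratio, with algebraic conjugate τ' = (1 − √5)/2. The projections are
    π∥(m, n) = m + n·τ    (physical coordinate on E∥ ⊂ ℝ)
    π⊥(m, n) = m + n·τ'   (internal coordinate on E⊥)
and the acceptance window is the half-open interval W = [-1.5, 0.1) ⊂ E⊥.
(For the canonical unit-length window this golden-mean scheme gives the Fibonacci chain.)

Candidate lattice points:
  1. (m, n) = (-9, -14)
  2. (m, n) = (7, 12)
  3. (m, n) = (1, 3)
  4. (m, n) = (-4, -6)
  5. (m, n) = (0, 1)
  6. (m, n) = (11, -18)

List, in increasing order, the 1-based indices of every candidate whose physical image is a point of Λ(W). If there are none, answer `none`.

1, 2, 3, 4, 5

τ' = (1−√5)/2 ≈ -0.61803.
candidate 1: (m,n)=(-9,-14) → π∥ = -9-14·τ ≈ -31.65248, π⊥ = -9-14·τ' ≈ -0.34752 ∈ [-1.5, 0.1) ⇒ IN Λ
candidate 2: (m,n)=(7,12) → π∥ = 7+12·τ ≈ 26.41641, π⊥ = 7+12·τ' ≈ -0.41641 ∈ [-1.5, 0.1) ⇒ IN Λ
candidate 3: (m,n)=(1,3) → π∥ = 1+3·τ ≈ 5.85410, π⊥ = 1+3·τ' ≈ -0.85410 ∈ [-1.5, 0.1) ⇒ IN Λ
candidate 4: (m,n)=(-4,-6) → π∥ = -4-6·τ ≈ -13.70820, π⊥ = -4-6·τ' ≈ -0.29180 ∈ [-1.5, 0.1) ⇒ IN Λ
candidate 5: (m,n)=(0,1) → π∥ = 0+1·τ ≈ 1.61803, π⊥ = 0+1·τ' ≈ -0.61803 ∈ [-1.5, 0.1) ⇒ IN Λ
candidate 6: (m,n)=(11,-18) → π∥ = 11-18·τ ≈ -18.12461, π⊥ = 11-18·τ' ≈ 22.12461 ∉ [-1.5, 0.1) ⇒ out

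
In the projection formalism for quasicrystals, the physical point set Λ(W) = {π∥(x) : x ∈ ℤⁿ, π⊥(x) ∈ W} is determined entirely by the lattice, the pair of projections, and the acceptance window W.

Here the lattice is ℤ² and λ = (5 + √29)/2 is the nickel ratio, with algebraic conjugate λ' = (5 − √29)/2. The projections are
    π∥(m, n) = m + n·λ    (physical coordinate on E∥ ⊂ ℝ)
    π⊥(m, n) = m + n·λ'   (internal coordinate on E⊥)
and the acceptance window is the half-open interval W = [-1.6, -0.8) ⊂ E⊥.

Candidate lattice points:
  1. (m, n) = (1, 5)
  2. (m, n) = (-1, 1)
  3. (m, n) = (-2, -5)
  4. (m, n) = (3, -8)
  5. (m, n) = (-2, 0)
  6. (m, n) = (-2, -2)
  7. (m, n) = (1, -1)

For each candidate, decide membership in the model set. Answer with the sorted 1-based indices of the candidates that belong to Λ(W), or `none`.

2, 3

λ' = (5−√29)/2 ≈ -0.1926.
#1 (1,5): internal coord 1 + (5)·λ' = +0.0371; +0.0371 ∉ [-1.6, -0.8) → out
#2 (-1,1): internal coord -1 + (1)·λ' = -1.1926; -1.1926 ∈ [-1.6, -0.8) → IN Λ
#3 (-2,-5): internal coord -2 + (-5)·λ' = -1.0371; -1.0371 ∈ [-1.6, -0.8) → IN Λ
#4 (3,-8): internal coord 3 + (-8)·λ' = +4.5407; +4.5407 ∉ [-1.6, -0.8) → out
#5 (-2,0): internal coord -2 + (0)·λ' = -2.0000; -2.0000 ∉ [-1.6, -0.8) → out
#6 (-2,-2): internal coord -2 + (-2)·λ' = -1.6148; -1.6148 ∉ [-1.6, -0.8) → out
#7 (1,-1): internal coord 1 + (-1)·λ' = +1.1926; +1.1926 ∉ [-1.6, -0.8) → out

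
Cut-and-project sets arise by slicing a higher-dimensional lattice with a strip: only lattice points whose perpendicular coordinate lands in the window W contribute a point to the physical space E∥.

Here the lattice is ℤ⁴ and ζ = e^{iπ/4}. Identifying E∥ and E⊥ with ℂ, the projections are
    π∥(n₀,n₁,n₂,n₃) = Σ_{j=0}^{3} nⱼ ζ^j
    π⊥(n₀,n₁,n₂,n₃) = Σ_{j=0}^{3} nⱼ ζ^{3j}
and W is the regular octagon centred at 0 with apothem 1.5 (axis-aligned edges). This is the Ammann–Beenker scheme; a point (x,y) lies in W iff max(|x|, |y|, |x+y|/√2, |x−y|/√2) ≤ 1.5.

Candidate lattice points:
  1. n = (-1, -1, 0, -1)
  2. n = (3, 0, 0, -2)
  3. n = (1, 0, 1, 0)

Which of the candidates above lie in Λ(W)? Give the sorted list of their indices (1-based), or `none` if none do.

3

With ζ = e^{iπ/4} the internal vectors are ζ^0,ζ^3,ζ^6,ζ^9.
candidate 1: n = (-1, -1, 0, -1) → π⊥ ≈ (-1.00000, -1.41421); max(|x|,|y|,|x±y|/√2) = 1.70711 > 1.5 ⇒ ∉ W
candidate 2: n = (3, 0, 0, -2) → π⊥ ≈ (+1.58579, -1.41421); max(|x|,|y|,|x±y|/√2) = 2.12132 > 1.5 ⇒ ∉ W
candidate 3: n = (1, 0, 1, 0) → π⊥ ≈ (+1.00000, -1.00000); max(|x|,|y|,|x±y|/√2) = 1.41421 ≤ 1.5 ⇒ ∈ W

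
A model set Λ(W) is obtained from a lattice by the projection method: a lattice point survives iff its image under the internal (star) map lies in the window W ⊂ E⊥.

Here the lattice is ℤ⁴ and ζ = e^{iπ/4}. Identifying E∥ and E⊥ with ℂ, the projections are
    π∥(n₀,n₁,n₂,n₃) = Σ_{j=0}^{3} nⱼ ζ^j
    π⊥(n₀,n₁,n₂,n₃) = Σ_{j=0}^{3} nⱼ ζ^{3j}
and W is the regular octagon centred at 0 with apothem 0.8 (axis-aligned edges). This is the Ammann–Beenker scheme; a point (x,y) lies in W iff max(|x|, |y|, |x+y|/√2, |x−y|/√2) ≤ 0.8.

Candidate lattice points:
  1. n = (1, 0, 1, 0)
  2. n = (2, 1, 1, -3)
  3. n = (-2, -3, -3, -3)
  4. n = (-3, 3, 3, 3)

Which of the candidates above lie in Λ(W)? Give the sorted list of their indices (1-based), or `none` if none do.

none

With ζ = e^{iπ/4} the internal vectors are ζ^0,ζ^3,ζ^6,ζ^9.
#1 (1, 0, 1, 0): internal (1.000000, -1.000000); octagon support 1.414214 vs apothem 0.8 → ∉ W
#2 (2, 1, 1, -3): internal (-0.828427, -2.414214); octagon support 2.414214 vs apothem 0.8 → ∉ W
#3 (-2, -3, -3, -3): internal (-2.000000, -1.242641); octagon support 2.292893 vs apothem 0.8 → ∉ W
#4 (-3, 3, 3, 3): internal (-3.000000, 1.242641); octagon support 3.000000 vs apothem 0.8 → ∉ W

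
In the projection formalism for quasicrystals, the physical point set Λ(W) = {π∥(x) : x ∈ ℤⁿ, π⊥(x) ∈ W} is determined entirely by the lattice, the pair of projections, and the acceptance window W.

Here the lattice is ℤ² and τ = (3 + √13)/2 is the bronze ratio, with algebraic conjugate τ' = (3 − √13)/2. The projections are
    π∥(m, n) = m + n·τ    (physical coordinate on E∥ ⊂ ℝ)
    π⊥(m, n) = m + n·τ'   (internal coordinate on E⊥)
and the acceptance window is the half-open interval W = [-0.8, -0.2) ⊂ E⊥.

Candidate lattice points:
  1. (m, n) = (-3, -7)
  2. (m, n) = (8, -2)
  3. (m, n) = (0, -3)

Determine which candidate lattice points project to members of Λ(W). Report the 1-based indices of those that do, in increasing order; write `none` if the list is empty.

none

Compute τ' = (3−√13)/2 = -0.302776, so π⊥(m,n) = m -0.302776·n.
#1 (-3,-7): internal coord -3 + (-7)·τ' = -0.880571; -0.880571 ∉ [-0.8, -0.2) → out
#2 (8,-2): internal coord 8 + (-2)·τ' = +8.605551; +8.605551 ∉ [-0.8, -0.2) → out
#3 (0,-3): internal coord 0 + (-3)·τ' = +0.908327; +0.908327 ∉ [-0.8, -0.2) → out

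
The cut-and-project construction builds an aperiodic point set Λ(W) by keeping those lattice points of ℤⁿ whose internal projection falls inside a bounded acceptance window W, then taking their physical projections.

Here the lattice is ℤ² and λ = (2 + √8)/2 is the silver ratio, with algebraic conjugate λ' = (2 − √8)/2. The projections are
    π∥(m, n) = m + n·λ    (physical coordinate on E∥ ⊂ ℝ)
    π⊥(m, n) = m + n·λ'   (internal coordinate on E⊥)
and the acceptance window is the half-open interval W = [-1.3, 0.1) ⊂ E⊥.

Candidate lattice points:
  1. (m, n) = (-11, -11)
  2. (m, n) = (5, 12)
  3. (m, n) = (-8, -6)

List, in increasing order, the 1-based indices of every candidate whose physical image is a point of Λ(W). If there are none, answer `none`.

Numerically λ ≈ 2.4142 and λ' = −1/λ ≈ -0.4142.
[1] lift (-11,-11): star map gives -6.4437; window check -1.3 ≤ -6.4437 < 0.1 is false → out
[2] lift (5,12): star map gives 0.0294; window check -1.3 ≤ 0.0294 < 0.1 is true → IN Λ
[3] lift (-8,-6): star map gives -5.5147; window check -1.3 ≤ -5.5147 < 0.1 is false → out

2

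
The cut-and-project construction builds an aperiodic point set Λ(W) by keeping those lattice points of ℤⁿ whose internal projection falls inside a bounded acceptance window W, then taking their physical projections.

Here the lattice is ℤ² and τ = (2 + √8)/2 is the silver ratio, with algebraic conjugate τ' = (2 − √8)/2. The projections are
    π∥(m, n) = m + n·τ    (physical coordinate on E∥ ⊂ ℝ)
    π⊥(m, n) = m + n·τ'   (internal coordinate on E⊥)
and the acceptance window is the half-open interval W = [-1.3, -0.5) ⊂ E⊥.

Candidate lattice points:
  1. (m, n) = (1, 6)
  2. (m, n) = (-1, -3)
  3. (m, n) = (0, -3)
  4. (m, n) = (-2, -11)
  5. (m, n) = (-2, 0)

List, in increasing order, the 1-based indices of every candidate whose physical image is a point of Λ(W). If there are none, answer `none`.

none

Numerically τ ≈ 2.414214 and τ' = −1/τ ≈ -0.414214.
#1 (1,6): internal coord 1 + (6)·τ' = -1.485281; -1.485281 ∉ [-1.3, -0.5) → out
#2 (-1,-3): internal coord -1 + (-3)·τ' = +0.242641; +0.242641 ∉ [-1.3, -0.5) → out
#3 (0,-3): internal coord 0 + (-3)·τ' = +1.242641; +1.242641 ∉ [-1.3, -0.5) → out
#4 (-2,-11): internal coord -2 + (-11)·τ' = +2.556349; +2.556349 ∉ [-1.3, -0.5) → out
#5 (-2,0): internal coord -2 + (0)·τ' = -2.000000; -2.000000 ∉ [-1.3, -0.5) → out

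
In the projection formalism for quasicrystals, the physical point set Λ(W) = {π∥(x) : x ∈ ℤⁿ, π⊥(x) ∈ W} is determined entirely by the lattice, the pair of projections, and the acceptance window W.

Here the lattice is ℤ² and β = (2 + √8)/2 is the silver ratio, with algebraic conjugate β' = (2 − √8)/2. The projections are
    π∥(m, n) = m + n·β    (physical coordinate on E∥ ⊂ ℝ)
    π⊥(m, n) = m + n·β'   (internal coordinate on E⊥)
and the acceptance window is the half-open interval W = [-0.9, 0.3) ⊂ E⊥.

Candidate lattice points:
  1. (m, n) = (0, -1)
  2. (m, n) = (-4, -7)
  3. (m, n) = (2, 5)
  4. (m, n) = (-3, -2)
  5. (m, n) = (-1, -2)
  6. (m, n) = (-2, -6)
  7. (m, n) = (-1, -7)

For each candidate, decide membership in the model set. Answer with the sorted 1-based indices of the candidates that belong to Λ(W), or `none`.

3, 5

Numerically β ≈ 2.414214 and β' = −1/β ≈ -0.414214.
candidate 1: (m,n)=(0,-1) → π∥ = 0-1·β ≈ -2.414214, π⊥ = 0-1·β' ≈ 0.414214 ∉ [-0.9, 0.3) ⇒ out
candidate 2: (m,n)=(-4,-7) → π∥ = -4-7·β ≈ -20.899495, π⊥ = -4-7·β' ≈ -1.100505 ∉ [-0.9, 0.3) ⇒ out
candidate 3: (m,n)=(2,5) → π∥ = 2+5·β ≈ 14.071068, π⊥ = 2+5·β' ≈ -0.071068 ∈ [-0.9, 0.3) ⇒ IN Λ
candidate 4: (m,n)=(-3,-2) → π∥ = -3-2·β ≈ -7.828427, π⊥ = -3-2·β' ≈ -2.171573 ∉ [-0.9, 0.3) ⇒ out
candidate 5: (m,n)=(-1,-2) → π∥ = -1-2·β ≈ -5.828427, π⊥ = -1-2·β' ≈ -0.171573 ∈ [-0.9, 0.3) ⇒ IN Λ
candidate 6: (m,n)=(-2,-6) → π∥ = -2-6·β ≈ -16.485281, π⊥ = -2-6·β' ≈ 0.485281 ∉ [-0.9, 0.3) ⇒ out
candidate 7: (m,n)=(-1,-7) → π∥ = -1-7·β ≈ -17.899495, π⊥ = -1-7·β' ≈ 1.899495 ∉ [-0.9, 0.3) ⇒ out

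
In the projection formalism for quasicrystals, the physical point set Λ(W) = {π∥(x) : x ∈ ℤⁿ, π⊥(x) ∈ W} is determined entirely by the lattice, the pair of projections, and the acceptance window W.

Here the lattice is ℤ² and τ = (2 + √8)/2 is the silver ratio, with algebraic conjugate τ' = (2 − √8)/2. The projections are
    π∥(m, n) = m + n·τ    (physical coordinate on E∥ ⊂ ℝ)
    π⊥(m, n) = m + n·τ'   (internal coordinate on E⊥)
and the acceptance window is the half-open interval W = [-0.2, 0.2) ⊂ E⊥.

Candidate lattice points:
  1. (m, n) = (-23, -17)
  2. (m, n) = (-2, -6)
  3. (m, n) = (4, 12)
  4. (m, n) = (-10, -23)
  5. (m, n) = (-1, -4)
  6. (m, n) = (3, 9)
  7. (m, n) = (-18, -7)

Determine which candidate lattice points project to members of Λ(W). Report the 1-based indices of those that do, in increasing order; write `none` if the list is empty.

τ' = (2−√8)/2 ≈ -0.414214.
candidate 1: (m,n)=(-23,-17) → π∥ = -23-17·τ ≈ -64.041631, π⊥ = -23-17·τ' ≈ -15.958369 ∉ [-0.2, 0.2) ⇒ out
candidate 2: (m,n)=(-2,-6) → π∥ = -2-6·τ ≈ -16.485281, π⊥ = -2-6·τ' ≈ 0.485281 ∉ [-0.2, 0.2) ⇒ out
candidate 3: (m,n)=(4,12) → π∥ = 4+12·τ ≈ 32.970563, π⊥ = 4+12·τ' ≈ -0.970563 ∉ [-0.2, 0.2) ⇒ out
candidate 4: (m,n)=(-10,-23) → π∥ = -10-23·τ ≈ -65.526912, π⊥ = -10-23·τ' ≈ -0.473088 ∉ [-0.2, 0.2) ⇒ out
candidate 5: (m,n)=(-1,-4) → π∥ = -1-4·τ ≈ -10.656854, π⊥ = -1-4·τ' ≈ 0.656854 ∉ [-0.2, 0.2) ⇒ out
candidate 6: (m,n)=(3,9) → π∥ = 3+9·τ ≈ 24.727922, π⊥ = 3+9·τ' ≈ -0.727922 ∉ [-0.2, 0.2) ⇒ out
candidate 7: (m,n)=(-18,-7) → π∥ = -18-7·τ ≈ -34.899495, π⊥ = -18-7·τ' ≈ -15.100505 ∉ [-0.2, 0.2) ⇒ out

none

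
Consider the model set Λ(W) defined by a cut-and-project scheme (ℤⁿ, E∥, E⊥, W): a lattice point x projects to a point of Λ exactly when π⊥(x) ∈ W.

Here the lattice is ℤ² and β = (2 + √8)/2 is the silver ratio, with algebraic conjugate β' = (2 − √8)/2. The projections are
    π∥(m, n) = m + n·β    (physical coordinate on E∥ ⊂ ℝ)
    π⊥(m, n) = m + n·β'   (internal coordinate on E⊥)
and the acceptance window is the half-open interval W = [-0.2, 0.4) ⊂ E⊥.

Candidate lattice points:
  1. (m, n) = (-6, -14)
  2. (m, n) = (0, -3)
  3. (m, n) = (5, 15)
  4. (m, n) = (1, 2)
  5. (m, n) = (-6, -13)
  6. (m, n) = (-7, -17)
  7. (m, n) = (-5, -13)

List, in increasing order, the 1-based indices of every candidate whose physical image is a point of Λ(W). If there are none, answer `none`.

4, 6, 7

β' = (2−√8)/2 ≈ -0.414214.
candidate 1: (m,n)=(-6,-14) → π∥ = -6-14·β ≈ -39.798990, π⊥ = -6-14·β' ≈ -0.201010 ∉ [-0.2, 0.4) ⇒ out
candidate 2: (m,n)=(0,-3) → π∥ = 0-3·β ≈ -7.242641, π⊥ = 0-3·β' ≈ 1.242641 ∉ [-0.2, 0.4) ⇒ out
candidate 3: (m,n)=(5,15) → π∥ = 5+15·β ≈ 41.213203, π⊥ = 5+15·β' ≈ -1.213203 ∉ [-0.2, 0.4) ⇒ out
candidate 4: (m,n)=(1,2) → π∥ = 1+2·β ≈ 5.828427, π⊥ = 1+2·β' ≈ 0.171573 ∈ [-0.2, 0.4) ⇒ IN Λ
candidate 5: (m,n)=(-6,-13) → π∥ = -6-13·β ≈ -37.384776, π⊥ = -6-13·β' ≈ -0.615224 ∉ [-0.2, 0.4) ⇒ out
candidate 6: (m,n)=(-7,-17) → π∥ = -7-17·β ≈ -48.041631, π⊥ = -7-17·β' ≈ 0.041631 ∈ [-0.2, 0.4) ⇒ IN Λ
candidate 7: (m,n)=(-5,-13) → π∥ = -5-13·β ≈ -36.384776, π⊥ = -5-13·β' ≈ 0.384776 ∈ [-0.2, 0.4) ⇒ IN Λ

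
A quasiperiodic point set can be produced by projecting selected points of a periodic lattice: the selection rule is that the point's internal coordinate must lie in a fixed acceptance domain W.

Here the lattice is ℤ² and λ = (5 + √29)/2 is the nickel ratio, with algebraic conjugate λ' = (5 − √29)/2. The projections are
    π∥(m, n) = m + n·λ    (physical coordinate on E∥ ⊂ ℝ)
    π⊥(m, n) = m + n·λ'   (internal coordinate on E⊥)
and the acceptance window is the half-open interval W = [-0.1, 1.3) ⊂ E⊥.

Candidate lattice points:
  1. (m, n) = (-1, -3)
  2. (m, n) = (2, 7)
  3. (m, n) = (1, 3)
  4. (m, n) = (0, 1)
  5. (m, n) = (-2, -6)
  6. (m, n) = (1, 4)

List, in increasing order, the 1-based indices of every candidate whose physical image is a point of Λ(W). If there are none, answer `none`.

λ' = (5−√29)/2 ≈ -0.192582.
candidate 1: (m,n)=(-1,-3) → π∥ = -1-3·λ ≈ -16.577747, π⊥ = -1-3·λ' ≈ -0.422253 ∉ [-0.1, 1.3) ⇒ out
candidate 2: (m,n)=(2,7) → π∥ = 2+7·λ ≈ 38.348077, π⊥ = 2+7·λ' ≈ 0.651923 ∈ [-0.1, 1.3) ⇒ IN Λ
candidate 3: (m,n)=(1,3) → π∥ = 1+3·λ ≈ 16.577747, π⊥ = 1+3·λ' ≈ 0.422253 ∈ [-0.1, 1.3) ⇒ IN Λ
candidate 4: (m,n)=(0,1) → π∥ = 0+1·λ ≈ 5.192582, π⊥ = 0+1·λ' ≈ -0.192582 ∉ [-0.1, 1.3) ⇒ out
candidate 5: (m,n)=(-2,-6) → π∥ = -2-6·λ ≈ -33.155494, π⊥ = -2-6·λ' ≈ -0.844506 ∉ [-0.1, 1.3) ⇒ out
candidate 6: (m,n)=(1,4) → π∥ = 1+4·λ ≈ 21.770330, π⊥ = 1+4·λ' ≈ 0.229670 ∈ [-0.1, 1.3) ⇒ IN Λ

2, 3, 6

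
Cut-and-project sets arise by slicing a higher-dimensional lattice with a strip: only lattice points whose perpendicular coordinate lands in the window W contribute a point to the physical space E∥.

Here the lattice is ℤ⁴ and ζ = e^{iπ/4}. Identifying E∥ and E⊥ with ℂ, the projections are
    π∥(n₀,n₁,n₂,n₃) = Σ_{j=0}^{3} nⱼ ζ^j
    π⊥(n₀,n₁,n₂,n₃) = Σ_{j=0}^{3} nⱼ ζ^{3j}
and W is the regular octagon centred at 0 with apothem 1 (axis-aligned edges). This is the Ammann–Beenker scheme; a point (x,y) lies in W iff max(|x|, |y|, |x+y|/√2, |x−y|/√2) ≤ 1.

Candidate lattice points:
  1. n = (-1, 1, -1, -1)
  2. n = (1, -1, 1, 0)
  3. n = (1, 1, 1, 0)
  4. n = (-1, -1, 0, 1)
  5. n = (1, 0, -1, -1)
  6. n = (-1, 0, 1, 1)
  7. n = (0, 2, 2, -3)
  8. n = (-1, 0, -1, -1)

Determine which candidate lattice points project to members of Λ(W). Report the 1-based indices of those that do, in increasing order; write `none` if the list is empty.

Internal map: ζ^{3j} for j=0..3 gives (1,0), (−√2/2,√2/2), (0,−1), (√2/2,√2/2).
#1 (-1, 1, -1, -1): internal (-2.41421, 1.00000); octagon support 2.41421 vs apothem 1 → ∉ W
#2 (1, -1, 1, 0): internal (1.70711, -1.70711); octagon support 2.41421 vs apothem 1 → ∉ W
#3 (1, 1, 1, 0): internal (0.29289, -0.29289); octagon support 0.41421 vs apothem 1 → ∈ W
#4 (-1, -1, 0, 1): internal (0.41421, 0.00000); octagon support 0.41421 vs apothem 1 → ∈ W
#5 (1, 0, -1, -1): internal (0.29289, 0.29289); octagon support 0.41421 vs apothem 1 → ∈ W
#6 (-1, 0, 1, 1): internal (-0.29289, -0.29289); octagon support 0.41421 vs apothem 1 → ∈ W
#7 (0, 2, 2, -3): internal (-3.53553, -2.70711); octagon support 4.41421 vs apothem 1 → ∉ W
#8 (-1, 0, -1, -1): internal (-1.70711, 0.29289); octagon support 1.70711 vs apothem 1 → ∉ W

3, 4, 5, 6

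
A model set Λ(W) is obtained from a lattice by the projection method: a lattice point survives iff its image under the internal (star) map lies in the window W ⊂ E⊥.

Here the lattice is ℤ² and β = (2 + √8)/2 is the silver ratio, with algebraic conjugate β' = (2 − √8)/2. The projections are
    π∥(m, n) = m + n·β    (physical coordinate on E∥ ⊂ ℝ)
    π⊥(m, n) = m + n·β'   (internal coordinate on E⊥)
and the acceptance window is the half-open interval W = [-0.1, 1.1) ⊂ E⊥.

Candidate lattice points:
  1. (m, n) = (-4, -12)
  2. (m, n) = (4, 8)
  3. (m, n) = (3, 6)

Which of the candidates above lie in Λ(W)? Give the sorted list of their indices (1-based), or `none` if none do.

Compute β' = (2−√8)/2 = -0.4142, so π⊥(m,n) = m -0.4142·n.
#1 (-4,-12): internal coord -4 + (-12)·β' = +0.9706; +0.9706 ∈ [-0.1, 1.1) → IN Λ
#2 (4,8): internal coord 4 + (8)·β' = +0.6863; +0.6863 ∈ [-0.1, 1.1) → IN Λ
#3 (3,6): internal coord 3 + (6)·β' = +0.5147; +0.5147 ∈ [-0.1, 1.1) → IN Λ

1, 2, 3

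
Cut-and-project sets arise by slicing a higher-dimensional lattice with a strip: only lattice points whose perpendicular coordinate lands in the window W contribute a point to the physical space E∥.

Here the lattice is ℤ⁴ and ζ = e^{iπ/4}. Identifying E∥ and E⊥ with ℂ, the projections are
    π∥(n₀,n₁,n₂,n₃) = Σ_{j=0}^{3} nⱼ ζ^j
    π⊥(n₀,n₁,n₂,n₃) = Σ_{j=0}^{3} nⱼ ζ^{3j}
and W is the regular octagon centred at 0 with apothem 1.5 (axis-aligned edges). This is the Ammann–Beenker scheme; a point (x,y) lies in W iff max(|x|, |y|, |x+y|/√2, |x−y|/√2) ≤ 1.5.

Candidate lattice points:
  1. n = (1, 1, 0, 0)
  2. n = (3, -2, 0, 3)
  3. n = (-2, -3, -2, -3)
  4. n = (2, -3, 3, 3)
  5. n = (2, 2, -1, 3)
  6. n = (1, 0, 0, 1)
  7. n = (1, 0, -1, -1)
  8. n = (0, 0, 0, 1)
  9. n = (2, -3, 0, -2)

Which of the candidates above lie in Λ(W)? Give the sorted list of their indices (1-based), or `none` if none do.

1, 7, 8

Internal map: ζ^{3j} for j=0..3 gives (1,0), (−√2/2,√2/2), (0,−1), (√2/2,√2/2).
#1 (1, 1, 0, 0): internal (0.292893, 0.707107); octagon support 0.707107 vs apothem 1.5 → ∈ W
#2 (3, -2, 0, 3): internal (6.535534, 0.707107); octagon support 6.535534 vs apothem 1.5 → ∉ W
#3 (-2, -3, -2, -3): internal (-2.000000, -2.242641); octagon support 3.000000 vs apothem 1.5 → ∉ W
#4 (2, -3, 3, 3): internal (6.242641, -3.000000); octagon support 6.535534 vs apothem 1.5 → ∉ W
#5 (2, 2, -1, 3): internal (2.707107, 4.535534); octagon support 5.121320 vs apothem 1.5 → ∉ W
#6 (1, 0, 0, 1): internal (1.707107, 0.707107); octagon support 1.707107 vs apothem 1.5 → ∉ W
#7 (1, 0, -1, -1): internal (0.292893, 0.292893); octagon support 0.414214 vs apothem 1.5 → ∈ W
#8 (0, 0, 0, 1): internal (0.707107, 0.707107); octagon support 1.000000 vs apothem 1.5 → ∈ W
#9 (2, -3, 0, -2): internal (2.707107, -3.535534); octagon support 4.414214 vs apothem 1.5 → ∉ W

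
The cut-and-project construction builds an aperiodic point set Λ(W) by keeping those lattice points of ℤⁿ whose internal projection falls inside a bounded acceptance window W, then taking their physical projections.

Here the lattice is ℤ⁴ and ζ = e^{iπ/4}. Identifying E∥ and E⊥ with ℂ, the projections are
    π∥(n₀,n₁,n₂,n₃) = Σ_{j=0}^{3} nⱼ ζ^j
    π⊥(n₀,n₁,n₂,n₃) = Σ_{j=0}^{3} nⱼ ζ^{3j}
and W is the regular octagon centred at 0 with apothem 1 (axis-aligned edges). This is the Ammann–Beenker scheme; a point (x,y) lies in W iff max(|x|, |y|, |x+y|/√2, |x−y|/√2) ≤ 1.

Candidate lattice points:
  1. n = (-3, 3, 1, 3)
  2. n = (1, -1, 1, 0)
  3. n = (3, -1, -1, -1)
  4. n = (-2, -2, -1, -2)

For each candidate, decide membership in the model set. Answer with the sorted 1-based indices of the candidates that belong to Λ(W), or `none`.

Internal map: ζ^{3j} for j=0..3 gives (1,0), (−√2/2,√2/2), (0,−1), (√2/2,√2/2).
candidate 1: n = (-3, 3, 1, 3) → π⊥ ≈ (-3.00000, +3.24264); max(|x|,|y|,|x±y|/√2) = 4.41421 > 1 ⇒ ∉ W
candidate 2: n = (1, -1, 1, 0) → π⊥ ≈ (+1.70711, -1.70711); max(|x|,|y|,|x±y|/√2) = 2.41421 > 1 ⇒ ∉ W
candidate 3: n = (3, -1, -1, -1) → π⊥ ≈ (+3.00000, -0.41421); max(|x|,|y|,|x±y|/√2) = 3.00000 > 1 ⇒ ∉ W
candidate 4: n = (-2, -2, -1, -2) → π⊥ ≈ (-2.00000, -1.82843); max(|x|,|y|,|x±y|/√2) = 2.70711 > 1 ⇒ ∉ W

none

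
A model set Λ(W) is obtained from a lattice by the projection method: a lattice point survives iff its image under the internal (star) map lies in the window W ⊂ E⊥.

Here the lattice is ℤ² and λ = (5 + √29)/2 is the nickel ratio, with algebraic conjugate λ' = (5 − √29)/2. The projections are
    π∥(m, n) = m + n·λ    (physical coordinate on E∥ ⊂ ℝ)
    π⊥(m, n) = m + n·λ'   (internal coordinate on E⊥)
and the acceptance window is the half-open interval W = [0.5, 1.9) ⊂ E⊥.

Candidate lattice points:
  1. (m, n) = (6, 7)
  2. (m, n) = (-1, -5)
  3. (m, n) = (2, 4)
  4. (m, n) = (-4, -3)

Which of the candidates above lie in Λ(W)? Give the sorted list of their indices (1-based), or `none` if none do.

3

Compute λ' = (5−√29)/2 = -0.1926, so π⊥(m,n) = m -0.1926·n.
candidate 1: (m,n)=(6,7) → π∥ = 6+7·λ ≈ 42.3481, π⊥ = 6+7·λ' ≈ 4.6519 ∉ [0.5, 1.9) ⇒ out
candidate 2: (m,n)=(-1,-5) → π∥ = -1-5·λ ≈ -26.9629, π⊥ = -1-5·λ' ≈ -0.0371 ∉ [0.5, 1.9) ⇒ out
candidate 3: (m,n)=(2,4) → π∥ = 2+4·λ ≈ 22.7703, π⊥ = 2+4·λ' ≈ 1.2297 ∈ [0.5, 1.9) ⇒ IN Λ
candidate 4: (m,n)=(-4,-3) → π∥ = -4-3·λ ≈ -19.5777, π⊥ = -4-3·λ' ≈ -3.4223 ∉ [0.5, 1.9) ⇒ out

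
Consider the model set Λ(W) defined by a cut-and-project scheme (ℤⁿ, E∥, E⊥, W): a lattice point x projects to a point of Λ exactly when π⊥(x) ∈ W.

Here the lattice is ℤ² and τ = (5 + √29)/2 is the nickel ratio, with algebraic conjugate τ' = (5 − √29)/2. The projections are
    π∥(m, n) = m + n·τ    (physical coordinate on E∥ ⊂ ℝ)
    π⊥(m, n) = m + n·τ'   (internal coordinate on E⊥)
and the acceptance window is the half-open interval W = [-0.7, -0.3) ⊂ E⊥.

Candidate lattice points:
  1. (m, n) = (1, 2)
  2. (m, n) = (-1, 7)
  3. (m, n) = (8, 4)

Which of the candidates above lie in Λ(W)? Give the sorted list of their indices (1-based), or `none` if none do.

none

τ' = (5−√29)/2 ≈ -0.192582.
#1 (1,2): internal coord 1 + (2)·τ' = +0.614835; +0.614835 ∉ [-0.7, -0.3) → out
#2 (-1,7): internal coord -1 + (7)·τ' = -2.348077; -2.348077 ∉ [-0.7, -0.3) → out
#3 (8,4): internal coord 8 + (4)·τ' = +7.229670; +7.229670 ∉ [-0.7, -0.3) → out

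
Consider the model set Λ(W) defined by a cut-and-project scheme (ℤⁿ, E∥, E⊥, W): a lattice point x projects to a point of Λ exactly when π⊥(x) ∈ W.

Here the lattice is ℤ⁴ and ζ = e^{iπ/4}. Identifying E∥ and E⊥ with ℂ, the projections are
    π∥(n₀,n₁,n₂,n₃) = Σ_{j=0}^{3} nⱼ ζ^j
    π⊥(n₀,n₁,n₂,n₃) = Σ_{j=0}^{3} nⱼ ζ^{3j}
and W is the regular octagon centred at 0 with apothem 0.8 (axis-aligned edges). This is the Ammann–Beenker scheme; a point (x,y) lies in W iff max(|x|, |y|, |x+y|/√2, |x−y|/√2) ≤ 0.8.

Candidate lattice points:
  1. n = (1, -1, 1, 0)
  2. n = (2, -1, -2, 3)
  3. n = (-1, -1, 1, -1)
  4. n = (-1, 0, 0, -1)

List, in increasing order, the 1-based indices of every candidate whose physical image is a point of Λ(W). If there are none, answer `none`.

π⊥(n) = n₀ + n₁ζ³ + n₂ζ⁶ + n₃ζ⁹ where ζ = e^{iπ/4}.
#1 (1, -1, 1, 0): internal (1.707107, -1.707107); octagon support 2.414214 vs apothem 0.8 → ∉ W
#2 (2, -1, -2, 3): internal (4.828427, 3.414214); octagon support 5.828427 vs apothem 0.8 → ∉ W
#3 (-1, -1, 1, -1): internal (-1.000000, -2.414214); octagon support 2.414214 vs apothem 0.8 → ∉ W
#4 (-1, 0, 0, -1): internal (-1.707107, -0.707107); octagon support 1.707107 vs apothem 0.8 → ∉ W

none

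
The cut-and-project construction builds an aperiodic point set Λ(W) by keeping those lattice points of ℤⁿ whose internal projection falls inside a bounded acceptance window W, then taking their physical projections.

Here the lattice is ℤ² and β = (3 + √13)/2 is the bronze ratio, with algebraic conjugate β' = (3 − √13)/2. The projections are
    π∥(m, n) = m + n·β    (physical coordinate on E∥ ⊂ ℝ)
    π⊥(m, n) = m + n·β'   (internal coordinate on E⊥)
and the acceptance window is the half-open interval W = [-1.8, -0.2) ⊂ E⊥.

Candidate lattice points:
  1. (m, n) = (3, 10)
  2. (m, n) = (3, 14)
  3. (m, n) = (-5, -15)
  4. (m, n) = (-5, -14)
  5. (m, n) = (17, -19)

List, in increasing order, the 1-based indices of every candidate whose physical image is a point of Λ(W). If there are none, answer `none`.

2, 3, 4

Numerically β ≈ 3.3028 and β' = −1/β ≈ -0.3028.
#1 (3,10): internal coord 3 + (10)·β' = -0.0278; -0.0278 ∉ [-1.8, -0.2) → out
#2 (3,14): internal coord 3 + (14)·β' = -1.2389; -1.2389 ∈ [-1.8, -0.2) → IN Λ
#3 (-5,-15): internal coord -5 + (-15)·β' = -0.4584; -0.4584 ∈ [-1.8, -0.2) → IN Λ
#4 (-5,-14): internal coord -5 + (-14)·β' = -0.7611; -0.7611 ∈ [-1.8, -0.2) → IN Λ
#5 (17,-19): internal coord 17 + (-19)·β' = +22.7527; +22.7527 ∉ [-1.8, -0.2) → out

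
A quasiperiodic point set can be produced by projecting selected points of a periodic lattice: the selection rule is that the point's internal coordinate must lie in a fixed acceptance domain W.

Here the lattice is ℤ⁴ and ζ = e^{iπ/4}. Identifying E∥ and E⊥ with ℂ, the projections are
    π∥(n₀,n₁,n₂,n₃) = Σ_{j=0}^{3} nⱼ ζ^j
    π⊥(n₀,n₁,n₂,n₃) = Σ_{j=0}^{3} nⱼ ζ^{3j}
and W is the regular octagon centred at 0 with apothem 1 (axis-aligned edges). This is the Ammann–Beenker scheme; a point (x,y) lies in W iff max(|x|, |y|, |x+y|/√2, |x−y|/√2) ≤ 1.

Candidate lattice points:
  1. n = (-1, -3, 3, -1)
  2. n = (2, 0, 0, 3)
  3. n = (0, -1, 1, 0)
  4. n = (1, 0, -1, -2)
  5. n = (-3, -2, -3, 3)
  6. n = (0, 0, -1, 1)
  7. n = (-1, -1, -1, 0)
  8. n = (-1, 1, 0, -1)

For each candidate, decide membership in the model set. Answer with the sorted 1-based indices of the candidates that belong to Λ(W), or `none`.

π⊥(n) = n₀ + n₁ζ³ + n₂ζ⁶ + n₃ζ⁹ where ζ = e^{iπ/4}.
#1 (-1, -3, 3, -1): internal (0.4142, -5.8284); octagon support 5.8284 vs apothem 1 → ∉ W
#2 (2, 0, 0, 3): internal (4.1213, 2.1213); octagon support 4.4142 vs apothem 1 → ∉ W
#3 (0, -1, 1, 0): internal (0.7071, -1.7071); octagon support 1.7071 vs apothem 1 → ∉ W
#4 (1, 0, -1, -2): internal (-0.4142, -0.4142); octagon support 0.5858 vs apothem 1 → ∈ W
#5 (-3, -2, -3, 3): internal (0.5355, 3.7071); octagon support 3.7071 vs apothem 1 → ∉ W
#6 (0, 0, -1, 1): internal (0.7071, 1.7071); octagon support 1.7071 vs apothem 1 → ∉ W
#7 (-1, -1, -1, 0): internal (-0.2929, 0.2929); octagon support 0.4142 vs apothem 1 → ∈ W
#8 (-1, 1, 0, -1): internal (-2.4142, 0.0000); octagon support 2.4142 vs apothem 1 → ∉ W

4, 7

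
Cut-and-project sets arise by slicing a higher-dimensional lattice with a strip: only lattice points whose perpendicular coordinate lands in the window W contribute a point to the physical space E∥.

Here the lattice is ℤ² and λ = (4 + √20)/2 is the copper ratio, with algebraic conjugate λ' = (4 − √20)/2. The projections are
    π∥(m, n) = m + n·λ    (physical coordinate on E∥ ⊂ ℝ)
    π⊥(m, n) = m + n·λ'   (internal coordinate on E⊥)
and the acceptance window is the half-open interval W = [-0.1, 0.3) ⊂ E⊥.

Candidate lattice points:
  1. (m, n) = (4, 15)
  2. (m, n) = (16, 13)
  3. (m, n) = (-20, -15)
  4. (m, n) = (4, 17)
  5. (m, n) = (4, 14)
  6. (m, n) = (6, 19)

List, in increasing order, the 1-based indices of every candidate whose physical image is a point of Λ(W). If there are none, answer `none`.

Numerically λ ≈ 4.23607 and λ' = −1/λ ≈ -0.23607.
candidate 1: (m,n)=(4,15) → π∥ = 4+15·λ ≈ 67.54102, π⊥ = 4+15·λ' ≈ 0.45898 ∉ [-0.1, 0.3) ⇒ out
candidate 2: (m,n)=(16,13) → π∥ = 16+13·λ ≈ 71.06888, π⊥ = 16+13·λ' ≈ 12.93112 ∉ [-0.1, 0.3) ⇒ out
candidate 3: (m,n)=(-20,-15) → π∥ = -20-15·λ ≈ -83.54102, π⊥ = -20-15·λ' ≈ -16.45898 ∉ [-0.1, 0.3) ⇒ out
candidate 4: (m,n)=(4,17) → π∥ = 4+17·λ ≈ 76.01316, π⊥ = 4+17·λ' ≈ -0.01316 ∈ [-0.1, 0.3) ⇒ IN Λ
candidate 5: (m,n)=(4,14) → π∥ = 4+14·λ ≈ 63.30495, π⊥ = 4+14·λ' ≈ 0.69505 ∉ [-0.1, 0.3) ⇒ out
candidate 6: (m,n)=(6,19) → π∥ = 6+19·λ ≈ 86.48529, π⊥ = 6+19·λ' ≈ 1.51471 ∉ [-0.1, 0.3) ⇒ out

4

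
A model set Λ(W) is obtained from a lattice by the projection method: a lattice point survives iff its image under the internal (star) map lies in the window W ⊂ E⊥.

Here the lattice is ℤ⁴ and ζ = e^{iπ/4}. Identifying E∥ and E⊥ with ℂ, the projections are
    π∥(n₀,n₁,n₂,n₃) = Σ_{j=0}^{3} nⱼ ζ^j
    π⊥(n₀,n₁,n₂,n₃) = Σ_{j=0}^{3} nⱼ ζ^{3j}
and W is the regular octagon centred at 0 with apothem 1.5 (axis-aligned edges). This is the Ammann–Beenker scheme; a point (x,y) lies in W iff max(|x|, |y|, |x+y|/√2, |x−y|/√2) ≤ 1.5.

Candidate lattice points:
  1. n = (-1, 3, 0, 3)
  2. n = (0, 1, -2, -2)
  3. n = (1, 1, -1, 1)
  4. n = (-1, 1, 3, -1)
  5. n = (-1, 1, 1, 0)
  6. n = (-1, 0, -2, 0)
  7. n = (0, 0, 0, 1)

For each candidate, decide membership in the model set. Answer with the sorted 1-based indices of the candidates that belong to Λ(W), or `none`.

π⊥(n) = n₀ + n₁ζ³ + n₂ζ⁶ + n₃ζ⁹ where ζ = e^{iπ/4}.
candidate 1: n = (-1, 3, 0, 3) → π⊥ ≈ (-1.000000, +4.242641); max(|x|,|y|,|x±y|/√2) = 4.242641 > 1.5 ⇒ ∉ W
candidate 2: n = (0, 1, -2, -2) → π⊥ ≈ (-2.121320, +1.292893); max(|x|,|y|,|x±y|/√2) = 2.414214 > 1.5 ⇒ ∉ W
candidate 3: n = (1, 1, -1, 1) → π⊥ ≈ (+1.000000, +2.414214); max(|x|,|y|,|x±y|/√2) = 2.414214 > 1.5 ⇒ ∉ W
candidate 4: n = (-1, 1, 3, -1) → π⊥ ≈ (-2.414214, -3.000000); max(|x|,|y|,|x±y|/√2) = 3.828427 > 1.5 ⇒ ∉ W
candidate 5: n = (-1, 1, 1, 0) → π⊥ ≈ (-1.707107, -0.292893); max(|x|,|y|,|x±y|/√2) = 1.707107 > 1.5 ⇒ ∉ W
candidate 6: n = (-1, 0, -2, 0) → π⊥ ≈ (-1.000000, +2.000000); max(|x|,|y|,|x±y|/√2) = 2.121320 > 1.5 ⇒ ∉ W
candidate 7: n = (0, 0, 0, 1) → π⊥ ≈ (+0.707107, +0.707107); max(|x|,|y|,|x±y|/√2) = 1.000000 ≤ 1.5 ⇒ ∈ W

7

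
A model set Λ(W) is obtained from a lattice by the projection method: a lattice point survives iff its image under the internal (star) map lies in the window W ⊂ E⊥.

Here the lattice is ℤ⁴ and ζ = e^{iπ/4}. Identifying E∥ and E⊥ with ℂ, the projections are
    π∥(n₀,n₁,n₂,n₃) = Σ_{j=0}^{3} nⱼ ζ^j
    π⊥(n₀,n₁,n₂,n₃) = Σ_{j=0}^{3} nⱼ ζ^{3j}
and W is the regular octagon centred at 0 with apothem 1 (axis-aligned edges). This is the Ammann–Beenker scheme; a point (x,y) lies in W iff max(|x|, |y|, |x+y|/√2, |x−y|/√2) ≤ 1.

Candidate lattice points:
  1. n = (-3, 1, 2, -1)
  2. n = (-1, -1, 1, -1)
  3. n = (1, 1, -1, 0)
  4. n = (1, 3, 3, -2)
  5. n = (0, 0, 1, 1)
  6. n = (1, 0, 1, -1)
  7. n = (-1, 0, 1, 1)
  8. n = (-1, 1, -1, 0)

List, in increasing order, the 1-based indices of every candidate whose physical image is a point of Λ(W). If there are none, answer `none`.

5, 7

Internal map: ζ^{3j} for j=0..3 gives (1,0), (−√2/2,√2/2), (0,−1), (√2/2,√2/2).
candidate 1: n = (-3, 1, 2, -1) → π⊥ ≈ (-4.4142, -2.0000); max(|x|,|y|,|x±y|/√2) = 4.5355 > 1 ⇒ ∉ W
candidate 2: n = (-1, -1, 1, -1) → π⊥ ≈ (-1.0000, -2.4142); max(|x|,|y|,|x±y|/√2) = 2.4142 > 1 ⇒ ∉ W
candidate 3: n = (1, 1, -1, 0) → π⊥ ≈ (+0.2929, +1.7071); max(|x|,|y|,|x±y|/√2) = 1.7071 > 1 ⇒ ∉ W
candidate 4: n = (1, 3, 3, -2) → π⊥ ≈ (-2.5355, -2.2929); max(|x|,|y|,|x±y|/√2) = 3.4142 > 1 ⇒ ∉ W
candidate 5: n = (0, 0, 1, 1) → π⊥ ≈ (+0.7071, -0.2929); max(|x|,|y|,|x±y|/√2) = 0.7071 ≤ 1 ⇒ ∈ W
candidate 6: n = (1, 0, 1, -1) → π⊥ ≈ (+0.2929, -1.7071); max(|x|,|y|,|x±y|/√2) = 1.7071 > 1 ⇒ ∉ W
candidate 7: n = (-1, 0, 1, 1) → π⊥ ≈ (-0.2929, -0.2929); max(|x|,|y|,|x±y|/√2) = 0.4142 ≤ 1 ⇒ ∈ W
candidate 8: n = (-1, 1, -1, 0) → π⊥ ≈ (-1.7071, +1.7071); max(|x|,|y|,|x±y|/√2) = 2.4142 > 1 ⇒ ∉ W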